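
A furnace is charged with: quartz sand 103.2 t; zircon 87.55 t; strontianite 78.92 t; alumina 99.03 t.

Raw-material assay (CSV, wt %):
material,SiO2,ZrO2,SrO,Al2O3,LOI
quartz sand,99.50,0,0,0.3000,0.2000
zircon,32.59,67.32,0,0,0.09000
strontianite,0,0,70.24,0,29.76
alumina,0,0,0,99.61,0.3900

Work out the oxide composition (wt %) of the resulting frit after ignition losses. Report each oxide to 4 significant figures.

Each numeric step holds exact precision through every step; intermediates appear (rounded to 4 significant digits) in the working — every reported value receives exactly one rounding — the derived quantities, which include the yield, four oxide percentages, totals, LOI, glass mass, are rebuilt in full float precision, as they appear in the question or the answer, from the weighed amounts at 344.5 t of glass.
What the batch supplies per oxide:
  SiO2: 103.2·0.9950 + 87.55·0.3259 = 131.2 t
  ZrO2: 87.55·0.6732 = 58.94 t
  SrO: 78.92·0.7024 = 55.43 t
  Al2O3: 103.2·0.003000 + 99.03·0.9961 = 98.95 t
LOI: 103.2·0.002000 + 87.55·9.000e-04 + 78.92·0.2976 + 99.03·0.003900 = 24.16 t
Net of LOI, the glass mass = 368.7 − 24.16 = 344.5 t (matching Σ of the oxides)
percent share: oxide ÷ glass, ×100

Glass mass = 344.5 t (batch 368.7 − LOI 24.16).
Composition: SiO2 38.08%, ZrO2 17.11%, SrO 16.09%, Al2O3 28.72%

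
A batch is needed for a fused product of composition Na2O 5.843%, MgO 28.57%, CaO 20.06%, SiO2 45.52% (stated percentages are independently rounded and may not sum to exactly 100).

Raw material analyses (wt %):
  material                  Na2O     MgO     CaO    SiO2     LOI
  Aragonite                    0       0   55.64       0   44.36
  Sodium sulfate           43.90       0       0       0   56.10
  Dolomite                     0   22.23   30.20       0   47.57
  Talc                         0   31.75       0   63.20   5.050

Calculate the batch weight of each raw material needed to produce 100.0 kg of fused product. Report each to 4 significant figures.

The intermediate values are shown rounded to four significant digits between the steps. All internal work carries full precision in all steps — every reported number is rounded a single time — derived quantities, which include the four compositions, LOI, glass mass, yield, the totals, are carried in exact precision, as given in the question or the answer, using the weight values per 100.0 kg of glass.
The oxide mass targets at 100.0 kg fused product:
  Na2O: 5.843% × 100.0 = 5.843 kg
  MgO: 28.57% × 100.0 = 28.57 kg
  CaO: 20.06% × 100.0 = 20.06 kg
  SiO2: 45.52% × 100.0 = 45.52 kg
Verifying the oxide balance from the weights as reported, relative to the basis at hand (target by target, the sums agree given rounding of the digits):
  Na2O: 13.31·0.4390 = 5.843 kg (target 5.843 kg)
  MgO: 25.65·0.2223 + 72.03·0.3175 = 28.57 kg (target 28.57 kg)
  CaO: 22.13·0.5564 + 25.65·0.3020 = 20.06 kg (target 20.06 kg)
  SiO2: 72.03·0.6320 = 45.52 kg (target 45.52 kg)
Glass-mass closure: batch total minus LOI = 100.0 kg (the targets, summed, come to 99.99 kg; stated basis 100.0 kg — deltas are rounding alone).
Batch grand total — Σ batch = 133.1 kg; the LOI term Σ batch·LOI equals 33.12 kg; yield = glass ÷ total batch = 75.12%.

Batch per 100.0 kg fused product:
  Aragonite: 22.13 kg
  Sodium sulfate: 13.31 kg
  Dolomite: 25.65 kg
  Talc: 72.03 kg
Total batch = 133.1 kg; LOI loss = 33.12 kg; yield = 75.12%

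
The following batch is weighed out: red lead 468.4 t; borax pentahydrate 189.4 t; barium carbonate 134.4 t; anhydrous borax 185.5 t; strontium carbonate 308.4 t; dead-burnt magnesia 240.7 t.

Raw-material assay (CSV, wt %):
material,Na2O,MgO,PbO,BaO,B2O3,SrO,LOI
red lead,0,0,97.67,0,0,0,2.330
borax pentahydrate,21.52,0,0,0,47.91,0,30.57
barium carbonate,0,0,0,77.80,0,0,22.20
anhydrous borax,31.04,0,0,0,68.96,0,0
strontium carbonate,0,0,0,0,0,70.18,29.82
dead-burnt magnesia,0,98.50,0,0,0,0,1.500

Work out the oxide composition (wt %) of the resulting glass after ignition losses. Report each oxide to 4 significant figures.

Glass mass = 1333 t (batch 1527 − LOI 194.2).
Composition: Na2O 7.380%, MgO 17.79%, PbO 34.33%, BaO 7.847%, B2O3 16.41%, SrO 16.24%

Each numeric step carries full float precision end to end. Mid-chain values appear (rounded to four significant figures) between the steps — every reported result undergoes a single rounding — derived quantities are re-derived in full precision (LOI, yield, the totals, six oxide percentages, net glass mass) starting from the weights per 1333 t of glass exactly as printed in the problem or answer text.
What the batch supplies per oxide:
  Na2O: 189.4·0.2152 + 185.5·0.3104 = 98.34 t
  MgO: 240.7·0.9850 = 237.1 t
  PbO: 468.4·0.9767 = 457.5 t
  BaO: 134.4·0.7780 = 104.6 t
  B2O3: 189.4·0.4791 + 185.5·0.6896 = 218.7 t
  SrO: 308.4·0.7018 = 216.4 t
LOI: 468.4·0.02330 + 189.4·0.3057 + 134.4·0.2220 + 308.4·0.2982 + 240.7·0.01500 = 194.2 t
Glass = total batch minus LOI = 1527 − 194.2 = 1333 t (= the summed oxide contributions)
wt %: oxide over glass, times 100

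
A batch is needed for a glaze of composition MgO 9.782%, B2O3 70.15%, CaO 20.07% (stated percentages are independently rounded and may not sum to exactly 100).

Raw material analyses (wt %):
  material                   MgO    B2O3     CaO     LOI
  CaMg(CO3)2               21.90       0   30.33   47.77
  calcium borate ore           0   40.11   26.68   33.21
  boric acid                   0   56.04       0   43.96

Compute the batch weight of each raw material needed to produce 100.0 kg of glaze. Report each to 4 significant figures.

Batch per 100.0 kg glaze:
  CaMg(CO3)2: 44.67 kg
  calcium borate ore: 24.45 kg
  boric acid: 107.7 kg
Total batch = 176.8 kg; LOI loss = 76.80 kg; yield = 56.56%

Working values appear rounded off to 4 significant digits in the working; the working math holds full float precision from start to finish — every reported result is rounded just once. The derived quantities are re-derived at full precision (LOI, yield, glass mass, the totals, the three compositions) using the weight values on 100.0 kg of glass, as they appear in the problem or answer text.
Target masses of each oxide per 100.0 kg glaze:
  MgO: 9.782% × 100.0 = 9.782 kg
  B2O3: 70.15% × 100.0 = 70.15 kg
  CaO: 20.07% × 100.0 = 20.07 kg
A balance pass over the oxides, using the reported weights, at the basis given (target by target, the sums agree given rounding of the digits):
  MgO: 44.67·0.2190 = 9.783 kg (target 9.782 kg)
  B2O3: 24.45·0.4011 + 107.7·0.5604 = 70.16 kg (target 70.15 kg)
  CaO: 44.67·0.3033 + 24.45·0.2668 = 20.07 kg (target 20.07 kg)
Consistency of the glass mass: net batch after ignition = 100.0 kg (summing oxide targets gives 100.0 kg; basis as stated: 100.0 kg — rounding explains the deltas).
Total batch = Σ batch = 176.8 kg; LOI loss = Σ batch·LOI = 76.80 kg; glass ÷ batch gives a yield of 56.56%.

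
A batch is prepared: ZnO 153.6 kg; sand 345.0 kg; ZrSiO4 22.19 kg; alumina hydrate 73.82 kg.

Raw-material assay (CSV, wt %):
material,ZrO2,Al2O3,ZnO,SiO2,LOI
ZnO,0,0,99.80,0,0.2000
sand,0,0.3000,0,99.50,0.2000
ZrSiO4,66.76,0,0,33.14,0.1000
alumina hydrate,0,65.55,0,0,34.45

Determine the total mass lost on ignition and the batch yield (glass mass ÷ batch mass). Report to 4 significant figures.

Exact precision is maintained at each step — mid-chain values are displayed rounded off to 4 significant figures alongside each step — each reported figure takes just one rounding. The derived quantities, including the four compositions, glass mass, totals, ignition loss, the yield, are computed starting from the weights on 568.2 kg of glass in full precision exactly as printed in the question or the answer.
Loss on ignition, line by line:
  ZnO: 153.6 × 0.002000 = 0.3072 kg
  sand: 345.0 × 0.002000 = 0.6900 kg
  ZrSiO4: 22.19 × 0.001000 = 0.02219 kg
  alumina hydrate: 73.82 × 0.3445 = 25.43 kg
Total LOI = 26.45 kg
Glass = batch − LOI = 594.6 − 26.45 = 568.2 kg

LOI loss = 26.45 kg; glass = 568.2 kg; yield = 95.55%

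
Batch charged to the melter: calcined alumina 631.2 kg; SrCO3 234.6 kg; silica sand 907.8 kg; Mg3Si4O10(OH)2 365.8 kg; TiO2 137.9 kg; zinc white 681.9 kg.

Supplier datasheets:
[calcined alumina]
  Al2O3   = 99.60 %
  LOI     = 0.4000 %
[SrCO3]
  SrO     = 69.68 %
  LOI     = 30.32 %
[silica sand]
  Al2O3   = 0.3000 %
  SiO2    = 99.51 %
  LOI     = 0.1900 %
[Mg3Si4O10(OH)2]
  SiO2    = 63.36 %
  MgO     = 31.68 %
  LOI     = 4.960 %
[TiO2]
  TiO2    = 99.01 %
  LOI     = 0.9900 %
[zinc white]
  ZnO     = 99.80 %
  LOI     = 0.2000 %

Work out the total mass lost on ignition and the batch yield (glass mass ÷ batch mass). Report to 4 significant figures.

LOI loss = 96.25 kg; glass = 2863 kg; yield = 96.75%

All arithmetic keeps full precision throughout. The intermediate values are printed, rounded to 4 significant digits, in the printout; a single rounding yields each reported value — the derived quantities, including glass mass, yield, totals, LOI, the six compositions, are carried starting from the weights at 2863 kg of glass in exact precision, as set out in the problem or the answer.
Loss on ignition, line by line:
  calcined alumina: 631.2 × 0.004000 = 2.525 kg
  SrCO3: 234.6 × 0.3032 = 71.13 kg
  silica sand: 907.8 × 0.001900 = 1.725 kg
  Mg3Si4O10(OH)2: 365.8 × 0.04960 = 18.14 kg
  TiO2: 137.9 × 0.009900 = 1.365 kg
  zinc white: 681.9 × 0.002000 = 1.364 kg
Total LOI = 96.25 kg
Glass = batch − LOI = 2959 − 96.25 = 2863 kg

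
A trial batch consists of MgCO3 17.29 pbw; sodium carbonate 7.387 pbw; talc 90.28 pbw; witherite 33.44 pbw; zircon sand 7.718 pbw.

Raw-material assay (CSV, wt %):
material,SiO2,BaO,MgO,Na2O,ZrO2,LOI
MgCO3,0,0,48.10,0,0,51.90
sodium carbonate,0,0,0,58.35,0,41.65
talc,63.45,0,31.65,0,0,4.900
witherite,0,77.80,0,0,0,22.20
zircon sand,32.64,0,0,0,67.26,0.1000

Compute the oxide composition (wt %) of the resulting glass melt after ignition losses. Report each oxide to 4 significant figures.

In-progress results are printed rounded off to 4 significant figures on the page. All arithmetic carries full float precision through every step; every reported figure includes exactly one rounding. Derived quantities, which include yield, LOI, the totals, five oxide percentages, net glass mass, are carried in full float precision, as set out in question or answer, using the weight values at 132.2 pbw of glass.
Mass of each oxide from the mix:
  SiO2: 90.28·0.6345 + 7.718·0.3264 = 59.80 pbw
  BaO: 33.44·0.7780 = 26.02 pbw
  MgO: 17.29·0.4810 + 90.28·0.3165 = 36.89 pbw
  Na2O: 7.387·0.5835 = 4.310 pbw
  ZrO2: 7.718·0.6726 = 5.191 pbw
LOI: 17.29·0.5190 + 7.387·0.4165 + 90.28·0.04900 + 33.44·0.2220 + 7.718·0.001000 = 23.91 pbw
Net of LOI, the glass mass = 156.1 − 23.91 = 132.2 pbw (consistent with Σ oxide mass)
percent by weight: oxide/glass ×100

Glass mass = 132.2 pbw (batch 156.1 − LOI 23.91).
Composition: SiO2 45.23%, BaO 19.68%, MgO 27.90%, Na2O 3.260%, ZrO2 3.926%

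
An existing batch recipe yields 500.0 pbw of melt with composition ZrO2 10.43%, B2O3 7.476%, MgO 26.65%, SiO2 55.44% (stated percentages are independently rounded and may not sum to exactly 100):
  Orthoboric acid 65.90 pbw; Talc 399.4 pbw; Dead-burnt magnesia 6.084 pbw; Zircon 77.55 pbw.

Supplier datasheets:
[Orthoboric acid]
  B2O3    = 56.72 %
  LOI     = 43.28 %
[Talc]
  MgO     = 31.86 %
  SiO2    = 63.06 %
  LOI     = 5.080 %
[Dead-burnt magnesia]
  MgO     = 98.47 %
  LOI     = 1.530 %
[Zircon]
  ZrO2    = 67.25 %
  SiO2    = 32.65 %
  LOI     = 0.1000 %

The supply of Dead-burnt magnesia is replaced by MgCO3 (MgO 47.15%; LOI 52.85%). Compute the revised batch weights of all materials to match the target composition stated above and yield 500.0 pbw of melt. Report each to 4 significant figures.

Revised batch per 500.0 pbw melt:
  Orthoboric acid: 65.90 pbw
  Talc: 399.4 pbw
  MgCO3: 12.71 pbw
  Zircon: 77.55 pbw
Total batch = 555.6 pbw; LOI loss = 55.61 pbw

In-progress results are displayed rounded to four significant digits in the working; all arithmetic runs at full float precision all the way through. Each reported number takes exactly one rounding. Derived quantities are carried at full precision (the totals, the yield, net glass mass, LOI, the four compositions) starting from the weights per 500.0 pbw of glass as written in problem or answer.
The oxide mass targets at 500.0 pbw melt:
  ZrO2: 10.43% × 500.0 = 52.15 pbw
  B2O3: 7.476% × 500.0 = 37.38 pbw
  MgO: 26.65% × 500.0 = 133.2 pbw
  SiO2: 55.44% × 500.0 = 277.2 pbw
Checking each oxide sum given the weights on record, relative to the basis at hand (every target is met by its sum up to rounding of the answer):
  ZrO2: 77.55·0.6725 = 52.15 pbw (target 52.15 pbw)
  B2O3: 65.90·0.5672 = 37.38 pbw (target 37.38 pbw)
  MgO: 399.4·0.3186 + 12.71·0.4715 = 133.2 pbw (target 133.2 pbw)
  SiO2: 399.4·0.6306 + 77.55·0.3265 = 277.2 pbw (target 277.2 pbw)
Glass mass check: total charge less LOI = 500.0 pbw (the Σ of target masses is 500.0 pbw; versus the stated basis of 500.0 pbw — differing by rounding only).
Total batch = Σ batch = 555.6 pbw; loss to ignition Σ batch·LOI = 55.61 pbw; glass ÷ batch gives a yield of 89.99%.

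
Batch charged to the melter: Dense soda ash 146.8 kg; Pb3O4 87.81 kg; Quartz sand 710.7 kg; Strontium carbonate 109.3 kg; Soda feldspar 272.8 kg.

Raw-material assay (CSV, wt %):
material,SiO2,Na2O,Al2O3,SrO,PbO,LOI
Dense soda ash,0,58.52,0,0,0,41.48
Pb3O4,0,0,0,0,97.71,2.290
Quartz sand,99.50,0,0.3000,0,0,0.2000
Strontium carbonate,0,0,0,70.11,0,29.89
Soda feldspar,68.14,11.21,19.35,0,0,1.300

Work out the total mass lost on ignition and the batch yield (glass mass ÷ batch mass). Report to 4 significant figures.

LOI loss = 100.5 kg; glass = 1227 kg; yield = 92.43%

The intermediate values are displayed with 4-significant-figure rounding when written out; full precision is held at all times. Each reported value is rounded once only. All derived quantities are recomputed at exact precision (ignition loss, five oxide percentages, the yield, glass mass, totals) using the weight values for 1227 kg of glass exactly as printed in the problem or answer text.
Per-material ignition loss:
  Dense soda ash: 146.8 × 0.4148 = 60.89 kg
  Pb3O4: 87.81 × 0.02290 = 2.011 kg
  Quartz sand: 710.7 × 0.002000 = 1.421 kg
  Strontium carbonate: 109.3 × 0.2989 = 32.67 kg
  Soda feldspar: 272.8 × 0.01300 = 3.546 kg
Total LOI = 100.5 kg
Glass = batch − LOI = 1327 − 100.5 = 1227 kg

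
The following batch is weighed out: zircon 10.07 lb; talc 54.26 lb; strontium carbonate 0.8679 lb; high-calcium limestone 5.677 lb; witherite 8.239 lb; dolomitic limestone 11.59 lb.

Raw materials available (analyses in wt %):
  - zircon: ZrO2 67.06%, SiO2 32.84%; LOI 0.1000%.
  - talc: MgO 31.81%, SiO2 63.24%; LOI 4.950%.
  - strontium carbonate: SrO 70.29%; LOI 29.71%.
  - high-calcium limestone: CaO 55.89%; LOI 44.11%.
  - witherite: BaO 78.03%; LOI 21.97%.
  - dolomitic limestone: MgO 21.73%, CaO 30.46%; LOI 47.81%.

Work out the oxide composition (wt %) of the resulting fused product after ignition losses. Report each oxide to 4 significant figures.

Glass mass = 77.89 lb (batch 90.70 − LOI 12.81).
Composition: ZrO2 8.669%, BaO 8.253%, MgO 25.39%, SiO2 48.30%, SrO 0.7832%, CaO 8.605%

The working math maintains full float precision at all times. Working values are shown rounded off to 4 significant digits across the worked steps. A single rounding yields each reported result — derived quantities, including the six compositions, totals, glass mass, ignition loss, yield, are computed from the batch weights per 77.89 lb of glass at exact precision as given in problem or answer.
Mass of each oxide from the mix:
  ZrO2: 10.07·0.6706 = 6.753 lb
  BaO: 8.239·0.7803 = 6.429 lb
  MgO: 54.26·0.3181 + 11.59·0.2173 = 19.78 lb
  SiO2: 10.07·0.3284 + 54.26·0.6324 = 37.62 lb
  SrO: 0.8679·0.7029 = 0.6100 lb
  CaO: 5.677·0.5589 + 11.59·0.3046 = 6.703 lb
LOI: 10.07·0.001000 + 54.26·0.04950 + 0.8679·0.2971 + 5.677·0.4411 + 8.239·0.2197 + 11.59·0.4781 = 12.81 lb
The glass mass, total less LOI, = 90.70 − 12.81 = 77.89 lb (= the summed oxide contributions)
oxide / glass × 100 gives the wt %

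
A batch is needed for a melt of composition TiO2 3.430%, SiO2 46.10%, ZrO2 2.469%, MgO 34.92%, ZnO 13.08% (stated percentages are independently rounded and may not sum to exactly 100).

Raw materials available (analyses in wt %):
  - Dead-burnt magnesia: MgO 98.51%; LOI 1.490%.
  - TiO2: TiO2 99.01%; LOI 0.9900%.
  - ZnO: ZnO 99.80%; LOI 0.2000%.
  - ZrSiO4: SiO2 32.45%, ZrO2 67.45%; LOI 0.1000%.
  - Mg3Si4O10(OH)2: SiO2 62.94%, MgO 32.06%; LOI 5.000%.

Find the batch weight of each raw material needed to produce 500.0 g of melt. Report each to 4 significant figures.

Batch per 500.0 g melt:
  Dead-burnt magnesia: 61.13 g
  TiO2: 17.32 g
  ZnO: 65.53 g
  ZrSiO4: 18.30 g
  Mg3Si4O10(OH)2: 356.8 g
Total batch = 519.1 g; LOI loss = 19.07 g; yield = 96.33%

The intermediate values are printed (rounded to four significant digits) as written — all arithmetic maintains full precision through every step — each reported result undergoes a single rounding. Derived quantities (totals, the five compositions, glass mass, LOI, the yield) are carried from the batch weights per 500.0 g of glass at full precision, as quoted within the problem or the answer.
Target masses of each oxide per 500.0 g melt:
  TiO2: 3.430% × 500.0 = 17.15 g
  SiO2: 46.10% × 500.0 = 230.5 g
  ZrO2: 2.469% × 500.0 = 12.34 g
  MgO: 34.92% × 500.0 = 174.6 g
  ZnO: 13.08% × 500.0 = 65.40 g
Per-oxide balance check with the batch weights as given, on the stated basis (summed amounts equal target values net of answer rounding effects):
  TiO2: 17.32·0.9901 = 17.15 g (target 17.15 g)
  SiO2: 18.30·0.3245 + 356.8·0.6294 = 230.5 g (target 230.5 g)
  ZrO2: 18.30·0.6745 = 12.34 g (target 12.34 g)
  MgO: 61.13·0.9851 + 356.8·0.3206 = 174.6 g (target 174.6 g)
  ZnO: 65.53·0.9980 = 65.40 g (target 65.40 g)
Glass-mass closure: whole batch net of LOI = 500.0 g (oxide target masses add up to 500.0 g; basis as stated: 500.0 g — any gap is answer rounding).
Summing the batch: Σ batch = 519.1 g; Σ batch·LOI gives LOI loss = 19.07 g; yield = glass ÷ total batch = 96.33%.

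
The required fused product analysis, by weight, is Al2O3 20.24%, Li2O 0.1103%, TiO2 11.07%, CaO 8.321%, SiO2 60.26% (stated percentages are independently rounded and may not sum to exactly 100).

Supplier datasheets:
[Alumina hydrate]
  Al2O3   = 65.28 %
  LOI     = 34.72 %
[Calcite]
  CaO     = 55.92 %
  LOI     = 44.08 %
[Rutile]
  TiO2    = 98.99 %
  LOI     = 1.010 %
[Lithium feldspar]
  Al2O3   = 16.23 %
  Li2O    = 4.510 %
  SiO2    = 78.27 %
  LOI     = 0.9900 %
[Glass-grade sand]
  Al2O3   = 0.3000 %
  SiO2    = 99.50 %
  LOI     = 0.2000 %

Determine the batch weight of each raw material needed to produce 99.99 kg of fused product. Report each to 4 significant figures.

Exact precision is held from start to finish. The intermediate values are displayed with 4-significant-digit rounding in the working; a single rounding finalizes every reported value; derived quantities (glass mass, the yield, LOI, five oxide percentages, the totals) are rebuilt at exact precision using the weight values per 99.99 kg of glass, as written in problem or answer.
Target masses of each oxide per 99.99 kg fused product:
  Al2O3: 20.24% × 99.99 = 20.24 kg
  Li2O: 0.1103% × 99.99 = 0.1103 kg
  TiO2: 11.07% × 99.99 = 11.07 kg
  CaO: 8.321% × 99.99 = 8.320 kg
  SiO2: 60.26% × 99.99 = 60.25 kg
Balance tally, oxide-wise, on the weights just shown, against the basis in use (delivered sums recover each target modulo rounding of the values):
  Al2O3: 30.12·0.6528 + 2.445·0.1623 + 58.63·0.003000 = 20.24 kg (target 20.24 kg)
  Li2O: 2.445·0.04510 = 0.1103 kg (target 0.1103 kg)
  TiO2: 11.18·0.9899 = 11.07 kg (target 11.07 kg)
  CaO: 14.88·0.5592 = 8.321 kg (target 8.320 kg)
  SiO2: 2.445·0.7827 + 58.63·0.9950 = 60.25 kg (target 60.25 kg)
Glass-mass closure: Σ batch − LOI loss = 99.98 kg (targets for the oxides total 99.99 kg; against the stated basis, 99.99 kg — a pure rounding effect).
Adding the batch up: Σ batch = 117.3 kg; LOI loss = Σ batch·LOI = 17.27 kg; glass ÷ batch gives a yield of 85.27%.

Batch per 99.99 kg fused product:
  Alumina hydrate: 30.12 kg
  Calcite: 14.88 kg
  Rutile: 11.18 kg
  Lithium feldspar: 2.445 kg
  Glass-grade sand: 58.63 kg
Total batch = 117.3 kg; LOI loss = 17.27 kg; yield = 85.27%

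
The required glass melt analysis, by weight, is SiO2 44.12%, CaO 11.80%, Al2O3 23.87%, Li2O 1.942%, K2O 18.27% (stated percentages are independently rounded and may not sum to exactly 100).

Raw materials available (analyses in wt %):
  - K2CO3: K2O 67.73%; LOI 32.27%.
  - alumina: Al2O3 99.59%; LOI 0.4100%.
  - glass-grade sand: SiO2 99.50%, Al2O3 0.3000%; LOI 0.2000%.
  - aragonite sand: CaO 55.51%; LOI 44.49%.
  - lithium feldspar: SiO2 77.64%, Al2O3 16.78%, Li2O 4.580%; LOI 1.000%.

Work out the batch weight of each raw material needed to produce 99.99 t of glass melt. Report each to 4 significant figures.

All internal work keeps exact precision at every stage; the intermediate values are printed rounded off to 4 significant figures between the steps; a single rounding produces each reported figure — the derived quantities are recomputed in full float precision (ignition loss, the five compositions, the totals, net glass mass, the yield) from the batch weights on 99.99 t of glass, as quoted within the problem or the answer.
Per-oxide target masses for 99.99 t glass melt:
  SiO2: 44.12% × 99.99 = 44.12 t
  CaO: 11.80% × 99.99 = 11.80 t
  Al2O3: 23.87% × 99.99 = 23.87 t
  Li2O: 1.942% × 99.99 = 1.942 t
  K2O: 18.27% × 99.99 = 18.27 t
Verifying the oxide balance per the reported batch figures, against the basis in use (every target is met by its sum net of answer rounding effects):
  SiO2: 11.25·0.9950 + 42.40·0.7764 = 44.11 t (target 44.12 t)
  CaO: 21.26·0.5551 = 11.80 t (target 11.80 t)
  Al2O3: 16.79·0.9959 + 11.25·0.003000 + 42.40·0.1678 = 23.87 t (target 23.87 t)
  Li2O: 42.40·0.04580 = 1.942 t (target 1.942 t)
  K2O: 26.97·0.6773 = 18.27 t (target 18.27 t)
Auditing the glass mass value: Σ batch − LOI loss = 99.99 t (oxide target masses add up to 99.99 t; versus the stated basis of 99.99 t — gaps are rounding artifacts).
Whole-batch sum: Σ batch = 118.7 t; Σ batch·LOI gives LOI loss = 18.68 t; glass ÷ batch gives a yield of 84.26%.

Batch per 99.99 t glass melt:
  K2CO3: 26.97 t
  alumina: 16.79 t
  glass-grade sand: 11.25 t
  aragonite sand: 21.26 t
  lithium feldspar: 42.40 t
Total batch = 118.7 t; LOI loss = 18.68 t; yield = 84.26%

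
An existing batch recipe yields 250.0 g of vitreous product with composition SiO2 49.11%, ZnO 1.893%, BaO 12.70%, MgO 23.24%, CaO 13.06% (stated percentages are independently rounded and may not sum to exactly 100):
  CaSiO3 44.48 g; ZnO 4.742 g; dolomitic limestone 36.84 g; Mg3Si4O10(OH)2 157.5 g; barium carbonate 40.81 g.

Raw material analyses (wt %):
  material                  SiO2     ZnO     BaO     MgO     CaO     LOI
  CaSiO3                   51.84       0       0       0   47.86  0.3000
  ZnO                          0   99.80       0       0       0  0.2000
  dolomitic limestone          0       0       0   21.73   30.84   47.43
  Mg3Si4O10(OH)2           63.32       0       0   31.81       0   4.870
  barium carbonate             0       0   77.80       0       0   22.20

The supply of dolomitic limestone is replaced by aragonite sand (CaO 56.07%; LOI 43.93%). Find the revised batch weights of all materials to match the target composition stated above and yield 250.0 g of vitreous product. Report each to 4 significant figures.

Every computation carries exact precision through every step; working values are displayed (rounded to four significant digits) within the worked lines — exactly one rounding is applied to every reported number — all derived quantities (totals, glass mass, ignition loss, five oxide percentages, the yield) are rebuilt in exact precision from the batch weights on 250.0 g of glass, as quoted within either problem or answer.
The oxide mass targets at 250.0 g vitreous product:
  SiO2: 49.11% × 250.0 = 122.8 g
  ZnO: 1.893% × 250.0 = 4.732 g
  BaO: 12.70% × 250.0 = 31.75 g
  MgO: 23.24% × 250.0 = 58.10 g
  CaO: 13.06% × 250.0 = 32.65 g
Checking each oxide sum on the weights just shown, for the quoted basis mass (summed amounts equal target values net of answer rounding effects):
  SiO2: 13.74·0.5184 + 182.6·0.6332 = 122.7 g (target 122.8 g)
  ZnO: 4.742·0.9980 = 4.733 g (target 4.732 g)
  BaO: 40.81·0.7780 = 31.75 g (target 31.75 g)
  MgO: 182.6·0.3181 = 58.09 g (target 58.10 g)
  CaO: 13.74·0.4786 + 46.50·0.5607 = 32.65 g (target 32.65 g)
Auditing the glass mass value: the batch minus its LOI: 250.0 g (oxide target masses add up to 250.0 g; basis as stated: 250.0 g — deltas are rounding alone).
Summing the batch: Σ batch = 288.4 g; LOI removed, Σ of batch·LOI: 38.43 g; yield: glass divided by total = 86.67%.

Revised batch per 250.0 g vitreous product:
  CaSiO3: 13.74 g
  ZnO: 4.742 g
  aragonite sand: 46.50 g
  Mg3Si4O10(OH)2: 182.6 g
  barium carbonate: 40.81 g
Total batch = 288.4 g; LOI loss = 38.43 g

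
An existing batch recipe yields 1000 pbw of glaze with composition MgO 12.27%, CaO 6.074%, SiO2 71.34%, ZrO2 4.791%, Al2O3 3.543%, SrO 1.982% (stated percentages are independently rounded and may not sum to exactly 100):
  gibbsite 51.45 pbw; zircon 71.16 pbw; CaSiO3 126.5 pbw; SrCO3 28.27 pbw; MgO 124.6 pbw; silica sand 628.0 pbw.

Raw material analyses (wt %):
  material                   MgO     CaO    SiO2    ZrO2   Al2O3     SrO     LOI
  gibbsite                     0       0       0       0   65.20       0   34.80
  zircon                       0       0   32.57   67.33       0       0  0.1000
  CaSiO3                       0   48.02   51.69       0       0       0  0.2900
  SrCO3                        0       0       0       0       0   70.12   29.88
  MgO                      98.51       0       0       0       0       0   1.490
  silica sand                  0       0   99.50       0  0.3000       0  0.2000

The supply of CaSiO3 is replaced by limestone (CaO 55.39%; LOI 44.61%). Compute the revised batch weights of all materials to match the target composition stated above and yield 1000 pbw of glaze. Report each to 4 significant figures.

Working values are shown, rounded to four significant figures, across the worked steps — the whole derivation runs at full float precision through the solve; every reported figure takes just one rounding. Derived quantities are computed starting from the weights on 1000 pbw of glass in exact precision (yield, totals, LOI, net glass mass, the six compositions), exactly as printed in the question or the answer.
Target oxide masses per 1000 pbw glaze:
  MgO: 12.27% × 1000 = 122.7 pbw
  CaO: 6.074% × 1000 = 60.74 pbw
  SiO2: 71.34% × 1000 = 713.4 pbw
  ZrO2: 4.791% × 1000 = 47.91 pbw
  Al2O3: 3.543% × 1000 = 35.43 pbw
  SrO: 1.982% × 1000 = 19.82 pbw
Sums-versus-targets review from the weights as reported, against the basis in use (oxide sums agree with the targets exact up to rounding of places):
  MgO: 124.6·0.9851 = 122.7 pbw (target 122.7 pbw)
  CaO: 109.7·0.5539 = 60.76 pbw (target 60.74 pbw)
  SiO2: 71.16·0.3257 + 693.7·0.9950 = 713.4 pbw (target 713.4 pbw)
  ZrO2: 71.16·0.6733 = 47.91 pbw (target 47.91 pbw)
  Al2O3: 51.15·0.6520 + 693.7·0.003000 = 35.43 pbw (target 35.43 pbw)
  SrO: 28.27·0.7012 = 19.82 pbw (target 19.82 pbw)
Glass mass check: the batch minus its LOI: 1000 pbw (summing oxide targets gives 1000 pbw; against the stated basis, 1000 pbw — any gap is answer rounding).
Total batch = Σ batch = 1079 pbw; loss to ignition Σ batch·LOI = 78.50 pbw; as yield: glass ÷ batch → 92.72%.

Revised batch per 1000 pbw glaze:
  gibbsite: 51.15 pbw
  zircon: 71.16 pbw
  limestone: 109.7 pbw
  SrCO3: 28.27 pbw
  MgO: 124.6 pbw
  silica sand: 693.7 pbw
Total batch = 1079 pbw; LOI loss = 78.50 pbw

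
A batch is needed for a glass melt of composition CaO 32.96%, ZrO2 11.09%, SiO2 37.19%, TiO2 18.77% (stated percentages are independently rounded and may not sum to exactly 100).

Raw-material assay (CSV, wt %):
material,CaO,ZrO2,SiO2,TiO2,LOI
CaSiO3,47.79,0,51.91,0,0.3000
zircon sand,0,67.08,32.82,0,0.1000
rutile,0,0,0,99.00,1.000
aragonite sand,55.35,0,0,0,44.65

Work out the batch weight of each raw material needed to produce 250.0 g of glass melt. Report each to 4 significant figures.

The working math keeps exact precision in all steps; values along the way appear, rounded to 4 significant digits, within the worked lines. Each reported result is rounded once only — the derived quantities, which include four oxide percentages, the totals, the yield, LOI, glass mass, are re-derived at exact precision, exactly as printed in either problem or answer, using the weight values at 250.0 g of glass.
Target oxide masses per 250.0 g glass melt:
  CaO: 32.96% × 250.0 = 82.40 g
  ZrO2: 11.09% × 250.0 = 27.72 g
  SiO2: 37.19% × 250.0 = 92.98 g
  TiO2: 18.77% × 250.0 = 46.92 g
Balance tally, oxide-wise, given the weights on record, for the quoted basis mass (oxide sums agree with the targets inside rounding margins):
  CaO: 153.0·0.4779 + 16.79·0.5535 = 82.41 g (target 82.40 g)
  ZrO2: 41.33·0.6708 = 27.72 g (target 27.72 g)
  SiO2: 153.0·0.5191 + 41.33·0.3282 = 92.99 g (target 92.98 g)
  TiO2: 47.40·0.9900 = 46.93 g (target 46.92 g)
Auditing the glass mass value: net batch after ignition = 250.0 g (oxide target masses add up to 250.0 g; versus the stated basis of 250.0 g — any gap is answer rounding).
Batch total: Σ batch = 258.5 g; Σ batch·LOI gives LOI loss = 8.471 g; glass ÷ batch gives a yield of 96.72%.

Batch per 250.0 g glass melt:
  CaSiO3: 153.0 g
  zircon sand: 41.33 g
  rutile: 47.40 g
  aragonite sand: 16.79 g
Total batch = 258.5 g; LOI loss = 8.471 g; yield = 96.72%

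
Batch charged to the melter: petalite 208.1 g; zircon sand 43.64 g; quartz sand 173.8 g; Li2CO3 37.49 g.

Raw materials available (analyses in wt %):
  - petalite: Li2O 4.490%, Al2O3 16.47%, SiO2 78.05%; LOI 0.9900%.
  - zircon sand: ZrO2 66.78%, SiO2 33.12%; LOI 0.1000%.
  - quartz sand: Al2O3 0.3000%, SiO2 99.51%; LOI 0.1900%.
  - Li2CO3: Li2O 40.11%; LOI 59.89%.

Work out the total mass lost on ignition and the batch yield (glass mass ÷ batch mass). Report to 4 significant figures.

LOI loss = 24.89 g; glass = 438.1 g; yield = 94.63%

Intermediates are rounded to four significant digits wherever printed — all internal work carries exact precision through every step — exactly one rounding is applied to every reported value. The derived quantities are rebuilt in full float precision (four oxide percentages, ignition loss, yield, totals, glass mass) from the weighed amounts for 438.1 g of glass, as set out in either problem or answer.
Per-material ignition loss:
  petalite: 208.1 × 0.009900 = 2.060 g
  zircon sand: 43.64 × 0.001000 = 0.04364 g
  quartz sand: 173.8 × 0.001900 = 0.3302 g
  Li2CO3: 37.49 × 0.5989 = 22.45 g
Total LOI = 24.89 g
Glass = batch − LOI = 463.0 − 24.89 = 438.1 g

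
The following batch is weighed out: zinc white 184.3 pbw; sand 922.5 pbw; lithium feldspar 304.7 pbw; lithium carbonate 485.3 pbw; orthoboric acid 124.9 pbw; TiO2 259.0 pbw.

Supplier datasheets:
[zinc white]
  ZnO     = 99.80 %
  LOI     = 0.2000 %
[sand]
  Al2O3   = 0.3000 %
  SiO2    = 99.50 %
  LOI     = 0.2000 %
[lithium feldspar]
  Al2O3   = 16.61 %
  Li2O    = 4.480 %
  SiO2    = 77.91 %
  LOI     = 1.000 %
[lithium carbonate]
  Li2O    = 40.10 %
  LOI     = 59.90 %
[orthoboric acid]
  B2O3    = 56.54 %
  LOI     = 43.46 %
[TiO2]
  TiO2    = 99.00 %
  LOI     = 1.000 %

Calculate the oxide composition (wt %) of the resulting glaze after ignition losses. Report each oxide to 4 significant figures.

Glass mass = 1928 pbw (batch 2281 − LOI 352.8).
Composition: B2O3 3.663%, Al2O3 2.769%, TiO2 13.30%, Li2O 10.80%, ZnO 9.541%, SiO2 59.93%

Working values are displayed, rounded to four significant figures, on the page — each numeric step carries full precision all the way through; a single rounding produces each reported number — derived quantities are re-derived starting from the weights for 1928 pbw of glass in full float precision (the yield, ignition loss, net glass mass, the six compositions, totals), as set out in the problem or answer text.
Mass of each oxide from the mix:
  B2O3: 124.9·0.5654 = 70.62 pbw
  Al2O3: 922.5·0.003000 + 304.7·0.1661 = 53.38 pbw
  TiO2: 259.0·0.9900 = 256.4 pbw
  Li2O: 304.7·0.04480 + 485.3·0.4010 = 208.3 pbw
  ZnO: 184.3·0.9980 = 183.9 pbw
  SiO2: 922.5·0.9950 + 304.7·0.7791 = 1155 pbw
LOI: 184.3·0.002000 + 922.5·0.002000 + 304.7·0.01000 + 485.3·0.5990 + 124.9·0.4346 + 259.0·0.01000 = 352.8 pbw
Net of LOI, the glass mass = 2281 − 352.8 = 1928 pbw (the oxide masses sum to this)
wt %: oxide over glass, times 100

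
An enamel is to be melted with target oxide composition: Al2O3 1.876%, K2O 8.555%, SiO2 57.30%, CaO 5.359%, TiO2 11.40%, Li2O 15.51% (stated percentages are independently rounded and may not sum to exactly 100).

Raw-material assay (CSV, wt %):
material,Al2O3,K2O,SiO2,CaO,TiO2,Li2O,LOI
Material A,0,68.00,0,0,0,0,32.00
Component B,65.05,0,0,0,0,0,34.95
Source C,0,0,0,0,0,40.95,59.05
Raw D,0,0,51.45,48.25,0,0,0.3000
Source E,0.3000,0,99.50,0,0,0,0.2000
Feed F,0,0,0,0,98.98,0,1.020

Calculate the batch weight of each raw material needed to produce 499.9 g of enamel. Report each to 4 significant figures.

Every computation holds exact precision in every operation; intermediates are printed, rounded to four significant digits, alongside each step; every reported figure sees exactly one rounding; the derived quantities are computed using the weight values on 499.9 g of glass at full float precision (net glass mass, yield, ignition loss, totals, the six compositions), as quoted within question or answer.
Oxide-by-oxide targets in 499.9 g enamel:
  Al2O3: 1.876% × 499.9 = 9.378 g
  K2O: 8.555% × 499.9 = 42.77 g
  SiO2: 57.30% × 499.9 = 286.4 g
  CaO: 5.359% × 499.9 = 26.79 g
  TiO2: 11.40% × 499.9 = 56.99 g
  Li2O: 15.51% × 499.9 = 77.53 g
Per-oxide balance check given the weights on record, for the quoted basis mass (each sum matches its target mass modulo rounding of the values):
  Al2O3: 13.22·0.6505 + 259.2·0.003000 = 9.377 g (target 9.378 g)
  K2O: 62.89·0.6800 = 42.77 g (target 42.77 g)
  SiO2: 55.52·0.5145 + 259.2·0.9950 = 286.5 g (target 286.4 g)
  CaO: 55.52·0.4825 = 26.79 g (target 26.79 g)
  TiO2: 57.58·0.9898 = 56.99 g (target 56.99 g)
  Li2O: 189.3·0.4095 = 77.52 g (target 77.53 g)
Auditing the glass mass value: batch Σ − ignition loss = 499.9 g (summing oxide targets gives 499.9 g; basis as stated: 499.9 g — any gap is answer rounding).
Adding the batch up: Σ batch = 637.7 g; Σ batch·LOI gives LOI loss = 137.8 g; yield: glass divided by total = 78.39%.

Batch per 499.9 g enamel:
  Material A: 62.89 g
  Component B: 13.22 g
  Source C: 189.3 g
  Raw D: 55.52 g
  Source E: 259.2 g
  Feed F: 57.58 g
Total batch = 637.7 g; LOI loss = 137.8 g; yield = 78.39%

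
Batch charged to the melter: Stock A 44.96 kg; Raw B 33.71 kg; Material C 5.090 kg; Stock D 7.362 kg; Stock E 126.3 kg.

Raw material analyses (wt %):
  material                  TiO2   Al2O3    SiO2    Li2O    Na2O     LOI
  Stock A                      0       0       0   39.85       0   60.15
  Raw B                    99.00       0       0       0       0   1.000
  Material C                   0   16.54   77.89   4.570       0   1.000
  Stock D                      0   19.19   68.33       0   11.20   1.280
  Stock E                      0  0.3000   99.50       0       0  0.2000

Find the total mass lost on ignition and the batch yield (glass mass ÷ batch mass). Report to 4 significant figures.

Each numeric step carries full precision at each step; values along the way appear rounded off to 4 significant figures between the steps; each reported number is rounded once only; the derived quantities, including glass mass, the five compositions, the yield, ignition loss, totals, are re-derived from the weighed amounts for 189.6 kg of glass at full float precision as set out in question or answer.
Per-material ignition loss:
  Stock A: 44.96 × 0.6015 = 27.04 kg
  Raw B: 33.71 × 0.01000 = 0.3371 kg
  Material C: 5.090 × 0.01000 = 0.05090 kg
  Stock D: 7.362 × 0.01280 = 0.09423 kg
  Stock E: 126.3 × 0.002000 = 0.2526 kg
Total LOI = 27.78 kg
Glass = batch − LOI = 217.4 − 27.78 = 189.6 kg

LOI loss = 27.78 kg; glass = 189.6 kg; yield = 87.22%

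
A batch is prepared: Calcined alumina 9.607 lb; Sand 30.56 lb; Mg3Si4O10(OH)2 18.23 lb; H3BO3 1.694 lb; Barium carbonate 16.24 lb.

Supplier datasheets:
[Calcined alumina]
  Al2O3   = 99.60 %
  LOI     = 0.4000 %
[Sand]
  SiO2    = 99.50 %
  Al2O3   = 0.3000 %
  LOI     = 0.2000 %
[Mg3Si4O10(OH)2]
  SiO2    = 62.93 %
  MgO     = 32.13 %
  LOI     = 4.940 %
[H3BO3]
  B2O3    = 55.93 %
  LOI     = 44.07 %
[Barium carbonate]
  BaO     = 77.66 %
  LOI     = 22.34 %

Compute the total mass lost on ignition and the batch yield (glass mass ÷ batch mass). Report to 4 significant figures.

Working values are printed rounded to 4 significant figures — the whole derivation runs at exact precision all the way through — a single rounding yields every reported value — derived quantities, including the five compositions, the yield, the totals, glass mass, LOI, are re-derived starting from the weights per 70.96 lb of glass in full float precision, as set out in problem or answer.
Ignition loss by material:
  Calcined alumina: 9.607 × 0.004000 = 0.03843 lb
  Sand: 30.56 × 0.002000 = 0.06112 lb
  Mg3Si4O10(OH)2: 18.23 × 0.04940 = 0.9006 lb
  H3BO3: 1.694 × 0.4407 = 0.7465 lb
  Barium carbonate: 16.24 × 0.2234 = 3.628 lb
Total LOI = 5.375 lb
Glass = batch − LOI = 76.33 − 5.375 = 70.96 lb

LOI loss = 5.375 lb; glass = 70.96 lb; yield = 92.96%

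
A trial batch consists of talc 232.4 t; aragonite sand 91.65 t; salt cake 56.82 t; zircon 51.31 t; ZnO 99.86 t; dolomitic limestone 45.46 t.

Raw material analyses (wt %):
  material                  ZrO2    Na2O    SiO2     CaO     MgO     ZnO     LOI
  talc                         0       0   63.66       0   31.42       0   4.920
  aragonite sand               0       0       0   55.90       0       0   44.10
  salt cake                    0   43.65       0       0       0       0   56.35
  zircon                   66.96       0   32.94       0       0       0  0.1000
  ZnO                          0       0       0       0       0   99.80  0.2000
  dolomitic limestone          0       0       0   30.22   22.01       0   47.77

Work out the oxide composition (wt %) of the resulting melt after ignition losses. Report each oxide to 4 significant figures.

Glass mass = 471.7 t (batch 577.5 − LOI 105.8).
Composition: ZrO2 7.284%, Na2O 5.258%, SiO2 34.95%, CaO 13.77%, MgO 17.60%, ZnO 21.13%

Mid-chain values are displayed, rounded to 4 significant figures, on the page. Each numeric step keeps full precision from start to finish — each reported number takes exactly one rounding. Derived quantities are rebuilt starting from the weights per 471.7 t of glass in exact precision (the six compositions, yield, totals, LOI, glass mass), exactly as printed in question or answer.
What the batch supplies per oxide:
  ZrO2: 51.31·0.6696 = 34.36 t
  Na2O: 56.82·0.4365 = 24.80 t
  SiO2: 232.4·0.6366 + 51.31·0.3294 = 164.8 t
  CaO: 91.65·0.5590 + 45.46·0.3022 = 64.97 t
  MgO: 232.4·0.3142 + 45.46·0.2201 = 83.03 t
  ZnO: 99.86·0.9980 = 99.66 t
LOI: 232.4·0.04920 + 91.65·0.4410 + 56.82·0.5635 + 51.31·0.001000 + 99.86·0.002000 + 45.46·0.4777 = 105.8 t
Glass = total batch minus LOI = 577.5 − 105.8 = 471.7 t (equal to the oxide-mass sum)
percent by weight: oxide/glass ×100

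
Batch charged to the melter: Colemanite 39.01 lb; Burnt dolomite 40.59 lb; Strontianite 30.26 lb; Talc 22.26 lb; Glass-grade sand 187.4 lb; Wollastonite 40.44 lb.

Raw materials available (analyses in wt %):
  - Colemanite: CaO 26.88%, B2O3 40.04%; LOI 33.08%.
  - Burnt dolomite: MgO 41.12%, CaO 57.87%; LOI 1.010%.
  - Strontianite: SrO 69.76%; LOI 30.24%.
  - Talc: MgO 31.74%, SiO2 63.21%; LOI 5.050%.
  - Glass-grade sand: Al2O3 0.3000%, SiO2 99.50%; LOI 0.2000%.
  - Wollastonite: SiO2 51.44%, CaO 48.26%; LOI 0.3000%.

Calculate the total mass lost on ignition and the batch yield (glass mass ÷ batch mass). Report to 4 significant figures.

The intermediate values are printed (rounded to 4 significant figures) when written out; each numeric step carries exact precision through the solve; each reported value is rounded once only; all derived quantities, which include the totals, yield, six oxide percentages, net glass mass, ignition loss, are carried in exact precision, as they appear in problem or answer, from the weighed amounts per 335.9 lb of glass.
Ignition loss by material:
  Colemanite: 39.01 × 0.3308 = 12.90 lb
  Burnt dolomite: 40.59 × 0.01010 = 0.4100 lb
  Strontianite: 30.26 × 0.3024 = 9.151 lb
  Talc: 22.26 × 0.05050 = 1.124 lb
  Glass-grade sand: 187.4 × 0.002000 = 0.3748 lb
  Wollastonite: 40.44 × 0.003000 = 0.1213 lb
Total LOI = 24.09 lb
Glass = batch − LOI = 360.0 − 24.09 = 335.9 lb

LOI loss = 24.09 lb; glass = 335.9 lb; yield = 93.31%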